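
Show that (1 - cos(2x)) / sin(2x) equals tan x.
LHS = 2sin²x / (2 sin x cos x) = sin x/cos x = tan x = RHS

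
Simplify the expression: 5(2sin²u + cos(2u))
5(2sin²u + cos(2u)) = 5 (using Double angle)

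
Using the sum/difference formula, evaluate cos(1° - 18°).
cos(1° - 18°) = cos 1° cos 18° + sin 1° sin 18° = 0.9563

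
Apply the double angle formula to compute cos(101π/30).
cos(101π/30) = 2cos²101π/60 - 1 = -0.4067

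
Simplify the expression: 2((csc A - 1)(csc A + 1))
2((csc A - 1)(csc A + 1)) = 2(cot²A) (using Diff. of squares)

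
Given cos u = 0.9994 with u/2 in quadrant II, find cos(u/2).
cos(u/2) = ±√((1 + cos u)/2); negative since u/2 ∈ QII, so cos(u/2) = -0.9998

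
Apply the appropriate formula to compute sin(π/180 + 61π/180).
sin(π/180 + 61π/180) = sin π/180 cos 61π/180 + cos π/180 sin 61π/180 = 0.8829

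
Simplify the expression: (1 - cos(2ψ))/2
(1 - cos(2ψ))/2 = sin²ψ (using Power reduction)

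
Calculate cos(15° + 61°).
cos(15° + 61°) = cos 15° cos 61° - sin 15° sin 61° = 0.2419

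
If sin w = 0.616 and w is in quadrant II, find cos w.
cos w = -0.7877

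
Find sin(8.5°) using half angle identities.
sin(8.5°) = √((1 - cos 17°)/2) = 0.1478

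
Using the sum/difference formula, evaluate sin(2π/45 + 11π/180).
sin(2π/45 + 11π/180) = sin 2π/45 cos 11π/180 + cos 2π/45 sin 11π/180 = 0.3256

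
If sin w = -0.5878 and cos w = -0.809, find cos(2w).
cos(2w) = cos²w - sin²w = 0.309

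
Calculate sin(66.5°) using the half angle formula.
sin(66.5°) = √((1 - cos 133°)/2) = 0.9171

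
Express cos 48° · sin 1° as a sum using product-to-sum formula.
cos 48° sin 1° = (1/2)[sin(48°+1°) - sin(48°-1°)]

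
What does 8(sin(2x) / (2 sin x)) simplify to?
8(sin(2x) / (2 sin x)) = 8(cos x) (using Double angle)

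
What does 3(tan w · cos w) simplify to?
3(tan w · cos w) = 3(sin w) (using Quotient identity)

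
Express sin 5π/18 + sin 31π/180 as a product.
sin 5π/18 + sin 31π/180 = 2 sin(9π/40) cos(19π/360)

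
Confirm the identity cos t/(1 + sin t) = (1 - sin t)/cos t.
RHS = (1 - sin t)(1 + sin t) / (cos t(1 + sin t)) = (1 - sin²t) / (cos t(1 + sin t)) = cos²t / (cos t(1 + sin t)) = cos t/(1 + sin t) = LHS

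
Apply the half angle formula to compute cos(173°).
cos(173°) = -√((1 + cos 346°)/2) = -0.9925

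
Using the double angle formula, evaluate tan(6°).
tan(6°) = 2 tan 3° / (1 - tan²3°) = 0.1051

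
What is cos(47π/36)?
cos(47π/36) = -0.5736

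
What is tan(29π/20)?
tan(29π/20) = 6.314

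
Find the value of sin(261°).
sin(261°) = -0.9877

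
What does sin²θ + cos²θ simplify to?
sin²θ + cos²θ = 1 (using Pythagorean identity)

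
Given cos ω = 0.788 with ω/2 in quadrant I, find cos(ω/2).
cos(ω/2) = ±√((1 + cos ω)/2); positive since ω/2 ∈ QI, so cos(ω/2) = 0.9455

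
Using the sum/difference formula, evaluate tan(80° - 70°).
tan(80° - 70°) = (tan 80° - tan 70°)/(1 + tan 80° tan 70°) = 0.1763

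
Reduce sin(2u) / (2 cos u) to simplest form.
sin(2u) / (2 cos u) = sin u (using Double angle)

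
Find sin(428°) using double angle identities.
sin(428°) = 2 sin 214° cos 214° = 0.9272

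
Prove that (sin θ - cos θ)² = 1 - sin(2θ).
LHS = sin²θ - 2 sin θ cos θ + cos²θ = (sin²θ + cos²θ) - 2 sin θ cos θ = 1 - sin(2θ) = RHS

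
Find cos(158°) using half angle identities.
cos(158°) = -√((1 + cos 316°)/2) = -0.9272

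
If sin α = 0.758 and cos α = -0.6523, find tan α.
tan α = sin α / cos α = -1.162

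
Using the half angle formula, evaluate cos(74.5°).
cos(74.5°) = √((1 + cos 149°)/2) = 0.2672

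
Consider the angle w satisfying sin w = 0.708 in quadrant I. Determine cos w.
cos w = √(1 - sin²w) = 0.7062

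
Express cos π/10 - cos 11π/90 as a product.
cos π/10 - cos 11π/90 = -2 sin(π/9) sin(-π/90)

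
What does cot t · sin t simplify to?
cot t · sin t = cos t (using Quotient identity)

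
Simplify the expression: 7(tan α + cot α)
7(tan α + cot α) = 7(sec α csc α) (using Quotient identities)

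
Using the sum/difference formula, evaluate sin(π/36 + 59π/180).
sin(π/36 + 59π/180) = sin π/36 cos 59π/180 + cos π/36 sin 59π/180 = 0.8988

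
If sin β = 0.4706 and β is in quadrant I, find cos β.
cos β = 0.8823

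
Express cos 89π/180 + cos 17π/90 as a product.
cos 89π/180 + cos 17π/90 = 2 cos(41π/120) cos(11π/72)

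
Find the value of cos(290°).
cos(290°) = 0.342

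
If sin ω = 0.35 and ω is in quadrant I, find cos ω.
cos ω = 0.9367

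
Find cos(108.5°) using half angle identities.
cos(108.5°) = -√((1 + cos 217°)/2) = -0.3173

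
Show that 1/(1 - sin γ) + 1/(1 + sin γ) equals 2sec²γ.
LHS = [(1 + sin γ) + (1 - sin γ)] / [(1 - sin γ)(1 + sin γ)] = 2/(1 - sin²γ) = 2/cos²γ = 2sec²γ = RHS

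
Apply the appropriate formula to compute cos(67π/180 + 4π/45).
cos(67π/180 + 4π/45) = cos 67π/180 cos 4π/45 - sin 67π/180 sin 4π/45 = 0.1219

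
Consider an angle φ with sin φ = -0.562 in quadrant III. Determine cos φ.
cos φ = ±√(1 - sin²φ) = -0.8271 (negative in QIII)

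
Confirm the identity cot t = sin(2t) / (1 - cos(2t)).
RHS = 2 sin t cos t / (2sin²t) = cos t/sin t = cot t = LHS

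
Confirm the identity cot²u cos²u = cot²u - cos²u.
RHS = cos²u/sin²u - cos²u = cos²u(1/sin²u - 1) = cos²u · (1 - sin²u)/sin²u = cos²u · cos²u/sin²u = cos²u · cot²u = LHS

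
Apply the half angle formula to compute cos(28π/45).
cos(28π/45) = -√((1 + cos 56π/45)/2) = -0.3746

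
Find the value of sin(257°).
sin(257°) = -0.9744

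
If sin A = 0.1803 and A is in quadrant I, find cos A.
cos A = 0.9836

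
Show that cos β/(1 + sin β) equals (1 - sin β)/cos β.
RHS = (1 - sin β)(1 + sin β) / (cos β(1 + sin β)) = (1 - sin²β) / (cos β(1 + sin β)) = cos²β / (cos β(1 + sin β)) = cos β/(1 + sin β) = LHS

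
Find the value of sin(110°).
sin(110°) = 0.9397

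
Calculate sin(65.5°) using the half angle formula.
sin(65.5°) = √((1 - cos 131°)/2) = 0.91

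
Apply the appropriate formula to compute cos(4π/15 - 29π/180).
cos(4π/15 - 29π/180) = cos 4π/15 cos 29π/180 + sin 4π/15 sin 29π/180 = 0.9455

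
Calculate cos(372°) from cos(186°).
cos(372°) = cos²186° - sin²186° = 0.9781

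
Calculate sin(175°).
sin(175°) = 0.08716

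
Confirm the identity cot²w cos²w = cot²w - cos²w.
RHS = cos²w/sin²w - cos²w = cos²w(1/sin²w - 1) = cos²w · (1 - sin²w)/sin²w = cos²w · cos²w/sin²w = cos²w · cot²w = LHS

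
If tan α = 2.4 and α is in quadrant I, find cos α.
cos α = 0.3846 (using tan²α + 1 = sec²α)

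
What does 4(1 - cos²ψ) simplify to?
4(1 - cos²ψ) = 4(sin²ψ) (using Pythagorean identity)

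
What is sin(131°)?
sin(131°) = 0.7547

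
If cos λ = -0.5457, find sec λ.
sec λ = 1/cos λ = -1.833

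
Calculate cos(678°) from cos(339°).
cos(678°) = cos²339° - sin²339° = 0.7431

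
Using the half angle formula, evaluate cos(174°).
cos(174°) = -√((1 + cos 348°)/2) = -0.9945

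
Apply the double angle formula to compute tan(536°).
tan(536°) = 2 tan 268° / (1 - tan²268°) = -0.06993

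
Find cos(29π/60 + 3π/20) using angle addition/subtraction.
cos(29π/60 + 3π/20) = cos 29π/60 cos 3π/20 - sin 29π/60 sin 3π/20 = -0.4067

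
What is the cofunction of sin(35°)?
sin(35°) = cos(90° - 35°) = cos(55°)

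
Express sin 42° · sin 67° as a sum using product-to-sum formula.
sin 42° sin 67° = (1/2)[cos(42°-67°) - cos(42°+67°)]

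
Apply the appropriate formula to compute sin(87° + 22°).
sin(87° + 22°) = sin 87° cos 22° + cos 87° sin 22° = 0.9455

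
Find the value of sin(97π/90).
sin(97π/90) = -0.2419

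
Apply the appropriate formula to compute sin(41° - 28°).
sin(41° - 28°) = sin 41° cos 28° - cos 41° sin 28° = 0.225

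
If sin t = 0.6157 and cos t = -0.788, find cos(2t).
cos(2t) = cos²t - sin²t = 0.2419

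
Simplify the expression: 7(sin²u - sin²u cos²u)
7(sin²u - sin²u cos²u) = 7(sin⁴u) (using Factoring)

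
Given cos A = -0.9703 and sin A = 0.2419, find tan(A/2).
tan(A/2) = sin A / (1 + cos A) = 8.145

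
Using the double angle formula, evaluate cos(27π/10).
cos(27π/10) = 2cos²27π/20 - 1 = -0.5878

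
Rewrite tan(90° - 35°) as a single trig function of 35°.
tan(90° - 35°) = cot(35°)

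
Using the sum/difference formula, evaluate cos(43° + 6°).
cos(43° + 6°) = cos 43° cos 6° - sin 43° sin 6° = 0.6561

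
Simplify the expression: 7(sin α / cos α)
7(sin α / cos α) = 7(tan α) (using Quotient identity)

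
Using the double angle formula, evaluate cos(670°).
cos(670°) = cos²335° - sin²335° = 0.6428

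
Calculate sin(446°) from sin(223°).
sin(446°) = 2 sin 223° cos 223° = 0.9976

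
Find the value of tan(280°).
tan(280°) = -5.671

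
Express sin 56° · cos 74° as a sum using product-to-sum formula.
sin 56° cos 74° = (1/2)[sin(56°+74°) + sin(56°-74°)]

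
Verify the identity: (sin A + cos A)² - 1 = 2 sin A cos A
LHS = sin²A + 2 sin A cos A + cos²A - 1 = (sin²A + cos²A) + 2 sin A cos A - 1 = 1 + 2 sin A cos A - 1 = 2 sin A cos A = RHS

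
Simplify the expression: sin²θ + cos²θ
sin²θ + cos²θ = 1 (using Pythagorean identity)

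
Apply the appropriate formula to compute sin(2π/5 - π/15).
sin(2π/5 - π/15) = sin 2π/5 cos π/15 - cos 2π/5 sin π/15 = √3/2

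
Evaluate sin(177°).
sin(177°) = 0.05234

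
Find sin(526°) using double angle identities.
sin(526°) = 2 sin 263° cos 263° = 0.2419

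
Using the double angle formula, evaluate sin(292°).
sin(292°) = 2 sin 146° cos 146° = -0.9272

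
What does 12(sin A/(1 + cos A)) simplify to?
12(sin A/(1 + cos A)) = 12(tan(A/2)) (using Half angle)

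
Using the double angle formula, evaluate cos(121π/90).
cos(121π/90) = 1 - 2sin²121π/180 = -0.4695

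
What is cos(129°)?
cos(129°) = -0.6293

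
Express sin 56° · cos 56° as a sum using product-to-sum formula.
sin 56° cos 56° = (1/2)[sin(56°+56°) + sin(56°-56°)]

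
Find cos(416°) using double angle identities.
cos(416°) = cos²208° - sin²208° = 0.5592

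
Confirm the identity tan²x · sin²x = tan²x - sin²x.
RHS = sin²x/cos²x - sin²x = sin²x(1/cos²x - 1) = sin²x · (1 - cos²x)/cos²x = sin²x · sin²x/cos²x = sin²x · tan²x = LHS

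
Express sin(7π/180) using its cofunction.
sin(7π/180) = cos(π/2 - 7π/180) = cos(83π/180)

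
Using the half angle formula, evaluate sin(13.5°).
sin(13.5°) = √((1 - cos 27°)/2) = 0.2334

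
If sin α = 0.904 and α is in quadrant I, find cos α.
cos α = 0.4275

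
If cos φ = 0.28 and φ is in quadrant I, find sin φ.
sin φ = 0.96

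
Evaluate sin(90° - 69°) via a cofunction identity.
sin(90° - 69°) = cos(69°) = 0.3584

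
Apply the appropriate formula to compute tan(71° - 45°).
tan(71° - 45°) = (tan 71° - tan 45°)/(1 + tan 71° tan 45°) = 0.4877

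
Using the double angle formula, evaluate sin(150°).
sin(150°) = 2 sin 75° cos 75° = 1/2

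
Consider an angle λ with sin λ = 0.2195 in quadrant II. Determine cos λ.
cos λ = ±√(1 - sin²λ) = -0.9756 (negative in QII)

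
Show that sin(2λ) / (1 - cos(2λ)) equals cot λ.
LHS = 2 sin λ cos λ / (2sin²λ) = cos λ/sin λ = cot λ = RHS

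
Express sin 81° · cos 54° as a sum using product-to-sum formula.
sin 81° cos 54° = (1/2)[sin(81°+54°) + sin(81°-54°)]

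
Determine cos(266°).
cos(266°) = -0.06976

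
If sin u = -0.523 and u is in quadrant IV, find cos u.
cos u = 0.8523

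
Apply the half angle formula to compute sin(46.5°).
sin(46.5°) = √((1 - cos 93°)/2) = 0.7254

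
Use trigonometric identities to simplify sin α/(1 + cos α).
sin α/(1 + cos α) = tan(α/2) (using Half angle)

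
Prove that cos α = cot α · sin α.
RHS = (cos α/sin α) · sin α = cos α = LHS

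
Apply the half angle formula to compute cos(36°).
cos(36°) = √((1 + cos 72°)/2) = 0.809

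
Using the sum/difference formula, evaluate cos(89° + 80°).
cos(89° + 80°) = cos 89° cos 80° - sin 89° sin 80° = -0.9816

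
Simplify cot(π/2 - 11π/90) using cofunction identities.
cot(π/2 - 11π/90) = tan(11π/90)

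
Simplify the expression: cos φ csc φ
cos φ csc φ = cot φ (using Reciprocal + quotient)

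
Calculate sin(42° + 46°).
sin(42° + 46°) = sin 42° cos 46° + cos 42° sin 46° = 0.9994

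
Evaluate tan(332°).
tan(332°) = -0.5317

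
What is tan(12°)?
tan(12°) = 0.2126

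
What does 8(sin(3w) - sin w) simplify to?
8(sin(3w) - sin w) = 8(2 cos(2w) sin w) (using Sum-to-product)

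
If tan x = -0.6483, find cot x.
cot x = 1/tan x = -1.542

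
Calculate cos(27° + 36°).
cos(27° + 36°) = cos 27° cos 36° - sin 27° sin 36° = 0.454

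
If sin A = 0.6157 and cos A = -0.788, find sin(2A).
sin(2A) = 2 sin A cos A = -0.9703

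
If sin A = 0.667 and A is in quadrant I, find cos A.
cos A = 0.7451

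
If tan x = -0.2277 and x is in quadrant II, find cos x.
cos x = -0.975 (using tan²x + 1 = sec²x)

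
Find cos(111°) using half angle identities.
cos(111°) = -√((1 + cos 222°)/2) = -0.3584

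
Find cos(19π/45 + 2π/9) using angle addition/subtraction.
cos(19π/45 + 2π/9) = cos 19π/45 cos 2π/9 - sin 19π/45 sin 2π/9 = -0.4384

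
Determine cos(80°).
cos(80°) = 0.1736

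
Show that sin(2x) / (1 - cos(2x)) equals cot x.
LHS = 2 sin x cos x / (2sin²x) = cos x/sin x = cot x = RHS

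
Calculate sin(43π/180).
sin(43π/180) = 0.682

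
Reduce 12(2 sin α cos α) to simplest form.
12(2 sin α cos α) = 12(sin(2α)) (using Double angle)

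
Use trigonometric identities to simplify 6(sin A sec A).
6(sin A sec A) = 6(tan A) (using Reciprocal + quotient)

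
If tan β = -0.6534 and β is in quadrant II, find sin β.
sin β = 0.547 (using tan²β + 1 = sec²β)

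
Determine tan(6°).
tan(6°) = 0.1051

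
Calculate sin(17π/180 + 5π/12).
sin(17π/180 + 5π/12) = sin 17π/180 cos 5π/12 + cos 17π/180 sin 5π/12 = 0.9994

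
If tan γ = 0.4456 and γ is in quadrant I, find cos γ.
cos γ = 0.9134 (using tan²γ + 1 = sec²γ)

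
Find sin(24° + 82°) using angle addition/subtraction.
sin(24° + 82°) = sin 24° cos 82° + cos 24° sin 82° = 0.9613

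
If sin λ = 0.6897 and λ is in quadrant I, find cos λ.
cos λ = 0.7241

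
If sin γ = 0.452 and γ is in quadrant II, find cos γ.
cos γ = -0.892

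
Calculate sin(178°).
sin(178°) = 0.0349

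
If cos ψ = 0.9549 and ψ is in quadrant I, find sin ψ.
sin ψ = 0.2969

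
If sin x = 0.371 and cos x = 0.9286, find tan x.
tan x = sin x / cos x = 0.3995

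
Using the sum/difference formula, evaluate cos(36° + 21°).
cos(36° + 21°) = cos 36° cos 21° - sin 36° sin 21° = 0.5446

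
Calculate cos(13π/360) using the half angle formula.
cos(13π/360) = √((1 + cos 13π/180)/2) = 0.9936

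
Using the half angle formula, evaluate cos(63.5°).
cos(63.5°) = √((1 + cos 127°)/2) = 0.4462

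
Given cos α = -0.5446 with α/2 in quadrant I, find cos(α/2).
cos(α/2) = ±√((1 + cos α)/2); positive since α/2 ∈ QI, so cos(α/2) = 0.4772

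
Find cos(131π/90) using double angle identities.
cos(131π/90) = cos²131π/180 - sin²131π/180 = -0.1392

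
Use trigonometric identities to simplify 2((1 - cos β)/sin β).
2((1 - cos β)/sin β) = 2(tan(β/2)) (using Half angle)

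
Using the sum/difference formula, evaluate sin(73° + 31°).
sin(73° + 31°) = sin 73° cos 31° + cos 73° sin 31° = 0.9703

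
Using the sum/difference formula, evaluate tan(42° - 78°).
tan(42° - 78°) = (tan 42° - tan 78°)/(1 + tan 42° tan 78°) = -0.7265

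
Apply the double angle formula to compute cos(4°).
cos(4°) = cos²2° - sin²2° = 0.9976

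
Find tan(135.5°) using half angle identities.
tan(135.5°) = sin 271° / (1 + cos 271°) = -0.9827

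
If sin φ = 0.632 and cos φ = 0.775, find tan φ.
tan φ = sin φ / cos φ = 0.8155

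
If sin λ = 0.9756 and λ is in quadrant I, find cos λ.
cos λ = 0.2196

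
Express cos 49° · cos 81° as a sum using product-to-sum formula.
cos 49° cos 81° = (1/2)[cos(49°-81°) + cos(49°+81°)]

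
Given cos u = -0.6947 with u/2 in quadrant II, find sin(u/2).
sin(u/2) = ±√((1 - cos u)/2); positive since u/2 ∈ QII, so sin(u/2) = 0.9205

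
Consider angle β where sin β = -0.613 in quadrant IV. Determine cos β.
cos β = √(1 - sin²β) = 0.7901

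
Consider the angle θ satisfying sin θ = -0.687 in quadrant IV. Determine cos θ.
cos θ = √(1 - sin²θ) = 0.7267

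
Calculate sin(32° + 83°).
sin(32° + 83°) = sin 32° cos 83° + cos 32° sin 83° = 0.9063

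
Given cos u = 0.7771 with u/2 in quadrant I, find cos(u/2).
cos(u/2) = ±√((1 + cos u)/2); positive since u/2 ∈ QI, so cos(u/2) = 0.9426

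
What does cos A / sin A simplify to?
cos A / sin A = cot A (using Quotient identity)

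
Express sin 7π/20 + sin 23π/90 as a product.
sin 7π/20 + sin 23π/90 = 2 sin(109π/360) cos(17π/360)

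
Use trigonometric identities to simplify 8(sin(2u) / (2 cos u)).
8(sin(2u) / (2 cos u)) = 8(sin u) (using Double angle)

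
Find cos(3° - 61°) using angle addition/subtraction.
cos(3° - 61°) = cos 3° cos 61° + sin 3° sin 61° = 0.5299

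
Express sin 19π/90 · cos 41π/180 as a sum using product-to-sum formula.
sin 19π/90 cos 41π/180 = (1/2)[sin(19π/90+41π/180) + sin(19π/90-41π/180)]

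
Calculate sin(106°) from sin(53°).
sin(106°) = 2 sin 53° cos 53° = 0.9613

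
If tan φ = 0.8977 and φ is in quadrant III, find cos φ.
cos φ = -0.7441 (using tan²φ + 1 = sec²φ)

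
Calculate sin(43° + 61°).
sin(43° + 61°) = sin 43° cos 61° + cos 43° sin 61° = 0.9703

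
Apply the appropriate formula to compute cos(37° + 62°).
cos(37° + 62°) = cos 37° cos 62° - sin 37° sin 62° = -0.1564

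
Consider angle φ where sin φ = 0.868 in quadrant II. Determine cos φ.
cos φ = ±√(1 - sin²φ) = -0.4966 (negative in QII)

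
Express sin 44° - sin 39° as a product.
sin 44° - sin 39° = 2 cos(41.5°) sin(2.5°)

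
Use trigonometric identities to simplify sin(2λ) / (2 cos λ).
sin(2λ) / (2 cos λ) = sin λ (using Double angle)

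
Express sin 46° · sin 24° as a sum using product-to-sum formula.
sin 46° sin 24° = (1/2)[cos(46°-24°) - cos(46°+24°)]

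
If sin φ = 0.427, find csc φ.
csc φ = 1/sin φ = 2.342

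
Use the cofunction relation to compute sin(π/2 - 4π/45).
sin(π/2 - 4π/45) = cos(4π/45) = 0.9613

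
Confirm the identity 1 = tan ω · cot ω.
RHS = (sin ω/cos ω) · (cos ω/sin ω) = 1 = LHS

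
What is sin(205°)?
sin(205°) = -0.4226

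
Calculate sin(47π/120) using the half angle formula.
sin(47π/120) = √((1 - cos 47π/60)/2) = 0.9426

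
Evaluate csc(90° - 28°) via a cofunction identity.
csc(90° - 28°) = sec(28°) = 1.133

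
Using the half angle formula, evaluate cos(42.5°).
cos(42.5°) = √((1 + cos 85°)/2) = 0.7373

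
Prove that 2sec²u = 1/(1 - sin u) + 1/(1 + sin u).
RHS = [(1 + sin u) + (1 - sin u)] / [(1 - sin u)(1 + sin u)] = 2/(1 - sin²u) = 2/cos²u = 2sec²u = LHS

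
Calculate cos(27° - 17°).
cos(27° - 17°) = cos 27° cos 17° + sin 27° sin 17° = 0.9848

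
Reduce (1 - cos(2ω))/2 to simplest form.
(1 - cos(2ω))/2 = sin²ω (using Power reduction)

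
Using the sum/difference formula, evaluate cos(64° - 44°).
cos(64° - 44°) = cos 64° cos 44° + sin 64° sin 44° = 0.9397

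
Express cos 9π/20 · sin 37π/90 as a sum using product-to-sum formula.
cos 9π/20 sin 37π/90 = (1/2)[sin(9π/20+37π/90) - sin(9π/20-37π/90)]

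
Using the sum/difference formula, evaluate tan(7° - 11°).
tan(7° - 11°) = (tan 7° - tan 11°)/(1 + tan 7° tan 11°) = -0.06993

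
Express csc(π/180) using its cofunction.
csc(π/180) = sec(π/2 - π/180) = sec(89π/180)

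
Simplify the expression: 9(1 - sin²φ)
9(1 - sin²φ) = 9(cos²φ) (using Pythagorean identity)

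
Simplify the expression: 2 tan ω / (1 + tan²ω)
2 tan ω / (1 + tan²ω) = sin(2ω) (using Double angle)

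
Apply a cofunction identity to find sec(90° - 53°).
sec(90° - 53°) = csc(53°) = 1.252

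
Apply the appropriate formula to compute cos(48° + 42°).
cos(48° + 42°) = cos 48° cos 42° - sin 48° sin 42° = 0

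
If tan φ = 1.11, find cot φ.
cot φ = 1/tan φ = 0.9009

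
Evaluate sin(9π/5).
sin(9π/5) = -0.5878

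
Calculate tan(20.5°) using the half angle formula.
tan(20.5°) = sin 41° / (1 + cos 41°) = 0.3739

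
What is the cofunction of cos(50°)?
cos(50°) = sin(90° - 50°) = sin(40°)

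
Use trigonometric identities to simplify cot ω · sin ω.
cot ω · sin ω = cos ω (using Quotient identity)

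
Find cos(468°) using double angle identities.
cos(468°) = cos²234° - sin²234° = -0.309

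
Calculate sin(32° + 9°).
sin(32° + 9°) = sin 32° cos 9° + cos 32° sin 9° = 0.6561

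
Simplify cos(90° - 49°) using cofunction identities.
cos(90° - 49°) = sin(49°)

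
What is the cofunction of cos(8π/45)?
cos(8π/45) = sin(π/2 - 8π/45) = sin(29π/90)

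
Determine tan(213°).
tan(213°) = 0.6494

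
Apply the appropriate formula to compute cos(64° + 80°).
cos(64° + 80°) = cos 64° cos 80° - sin 64° sin 80° = -0.809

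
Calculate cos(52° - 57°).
cos(52° - 57°) = cos 52° cos 57° + sin 52° sin 57° = 0.9962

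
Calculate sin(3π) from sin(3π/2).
sin(3π) = 2 sin 3π/2 cos 3π/2 = 0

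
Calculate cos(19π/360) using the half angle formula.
cos(19π/360) = √((1 + cos 19π/180)/2) = 0.9863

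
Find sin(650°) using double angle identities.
sin(650°) = 2 sin 325° cos 325° = -0.9397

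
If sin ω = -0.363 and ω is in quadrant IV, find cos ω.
cos ω = 0.9318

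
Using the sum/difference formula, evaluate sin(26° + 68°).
sin(26° + 68°) = sin 26° cos 68° + cos 26° sin 68° = 0.9976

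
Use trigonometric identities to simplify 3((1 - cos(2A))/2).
3((1 - cos(2A))/2) = 3(sin²A) (using Power reduction)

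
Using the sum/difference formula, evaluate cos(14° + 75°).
cos(14° + 75°) = cos 14° cos 75° - sin 14° sin 75° = 0.01745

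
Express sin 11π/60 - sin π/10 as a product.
sin 11π/60 - sin π/10 = 2 cos(17π/120) sin(π/24)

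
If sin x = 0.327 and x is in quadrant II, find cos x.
cos x = -0.945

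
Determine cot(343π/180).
cot(343π/180) = -3.271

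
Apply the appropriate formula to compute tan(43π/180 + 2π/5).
tan(43π/180 + 2π/5) = (tan 43π/180 + tan 2π/5)/(1 - tan 43π/180 tan 2π/5) = -2.145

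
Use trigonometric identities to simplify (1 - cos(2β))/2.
(1 - cos(2β))/2 = sin²β (using Power reduction)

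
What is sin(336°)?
sin(336°) = -0.4067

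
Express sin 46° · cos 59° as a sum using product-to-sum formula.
sin 46° cos 59° = (1/2)[sin(46°+59°) + sin(46°-59°)]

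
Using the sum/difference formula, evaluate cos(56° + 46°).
cos(56° + 46°) = cos 56° cos 46° - sin 56° sin 46° = -0.2079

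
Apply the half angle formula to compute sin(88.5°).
sin(88.5°) = √((1 - cos 177°)/2) = 0.9997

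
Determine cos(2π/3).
cos(2π/3) = -1/2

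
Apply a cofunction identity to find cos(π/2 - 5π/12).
cos(π/2 - 5π/12) = sin(5π/12) = (√6+√2)/4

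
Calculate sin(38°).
sin(38°) = 0.6157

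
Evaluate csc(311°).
csc(311°) = -1.325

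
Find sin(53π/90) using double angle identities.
sin(53π/90) = 2 sin 53π/180 cos 53π/180 = 0.9613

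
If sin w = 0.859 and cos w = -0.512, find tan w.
tan w = sin w / cos w = -1.678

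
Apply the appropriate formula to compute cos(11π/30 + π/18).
cos(11π/30 + π/18) = cos 11π/30 cos π/18 - sin 11π/30 sin π/18 = 0.2419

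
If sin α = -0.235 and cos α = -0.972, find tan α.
tan α = sin α / cos α = 0.2418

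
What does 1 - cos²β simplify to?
1 - cos²β = sin²β (using Pythagorean identity)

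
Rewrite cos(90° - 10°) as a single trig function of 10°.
cos(90° - 10°) = sin(10°)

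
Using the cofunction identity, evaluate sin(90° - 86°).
sin(90° - 86°) = cos(86°) = 0.06976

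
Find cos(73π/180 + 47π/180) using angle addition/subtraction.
cos(73π/180 + 47π/180) = cos 73π/180 cos 47π/180 - sin 73π/180 sin 47π/180 = -1/2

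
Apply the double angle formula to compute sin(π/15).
sin(π/15) = 2 sin π/30 cos π/30 = 0.2079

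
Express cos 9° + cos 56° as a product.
cos 9° + cos 56° = 2 cos(32.5°) cos(-23.5°)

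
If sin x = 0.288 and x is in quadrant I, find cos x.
cos x = 0.9576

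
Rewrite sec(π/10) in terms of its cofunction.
sec(π/10) = csc(π/2 - π/10) = csc(2π/5)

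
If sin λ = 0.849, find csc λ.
csc λ = 1/sin λ = 1.178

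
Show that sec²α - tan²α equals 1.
LHS = 1/cos²α - sin²α/cos²α = (1 - sin²α)/cos²α = cos²α/cos²α = 1 = RHS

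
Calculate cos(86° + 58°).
cos(86° + 58°) = cos 86° cos 58° - sin 86° sin 58° = -0.809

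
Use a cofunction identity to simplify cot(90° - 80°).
cot(90° - 80°) = tan(80°)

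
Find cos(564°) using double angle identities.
cos(564°) = cos²282° - sin²282° = -0.9135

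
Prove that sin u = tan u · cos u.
RHS = (sin u/cos u) · cos u = sin u = LHS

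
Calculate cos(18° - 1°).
cos(18° - 1°) = cos 18° cos 1° + sin 18° sin 1° = 0.9563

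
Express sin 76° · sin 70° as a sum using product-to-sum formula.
sin 76° sin 70° = (1/2)[cos(76°-70°) - cos(76°+70°)]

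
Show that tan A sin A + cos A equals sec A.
LHS = sin²A/cos A + cos A = (sin²A + cos²A)/cos A = 1/cos A = sec A = RHS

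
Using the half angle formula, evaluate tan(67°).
tan(67°) = sin 134° / (1 + cos 134°) = 2.356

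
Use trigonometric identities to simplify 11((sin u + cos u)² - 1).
11((sin u + cos u)² - 1) = 11(sin(2u)) (using Pythagorean + double angle)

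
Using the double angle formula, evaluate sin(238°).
sin(238°) = 2 sin 119° cos 119° = -0.848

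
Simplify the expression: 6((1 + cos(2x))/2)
6((1 + cos(2x))/2) = 6(cos²x) (using Power reduction)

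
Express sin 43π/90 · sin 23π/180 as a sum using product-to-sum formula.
sin 43π/90 sin 23π/180 = (1/2)[cos(43π/90-23π/180) - cos(43π/90+23π/180)]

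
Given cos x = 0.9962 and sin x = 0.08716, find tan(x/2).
tan(x/2) = sin x / (1 + cos x) = 0.04366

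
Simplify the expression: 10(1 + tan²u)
10(1 + tan²u) = 10(sec²u) (using Pythagorean identity)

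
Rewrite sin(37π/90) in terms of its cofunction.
sin(37π/90) = cos(π/2 - 37π/90) = cos(4π/45)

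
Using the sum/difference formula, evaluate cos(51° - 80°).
cos(51° - 80°) = cos 51° cos 80° + sin 51° sin 80° = 0.8746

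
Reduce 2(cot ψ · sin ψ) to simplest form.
2(cot ψ · sin ψ) = 2(cos ψ) (using Quotient identity)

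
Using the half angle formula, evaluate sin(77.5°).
sin(77.5°) = √((1 - cos 155°)/2) = 0.9763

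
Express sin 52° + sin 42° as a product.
sin 52° + sin 42° = 2 sin(47°) cos(5°)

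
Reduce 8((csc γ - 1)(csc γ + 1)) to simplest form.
8((csc γ - 1)(csc γ + 1)) = 8(cot²γ) (using Diff. of squares)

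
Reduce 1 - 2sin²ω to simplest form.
1 - 2sin²ω = cos(2ω) (using Double angle)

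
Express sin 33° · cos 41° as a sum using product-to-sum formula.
sin 33° cos 41° = (1/2)[sin(33°+41°) + sin(33°-41°)]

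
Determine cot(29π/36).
cot(29π/36) = -1.428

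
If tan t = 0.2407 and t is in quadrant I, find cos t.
cos t = 0.9722 (using tan²t + 1 = sec²t)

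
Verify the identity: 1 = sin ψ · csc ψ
RHS = sin ψ · (1/sin ψ) = 1 = LHS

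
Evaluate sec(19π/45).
sec(19π/45) = 4.134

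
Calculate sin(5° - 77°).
sin(5° - 77°) = sin 5° cos 77° - cos 5° sin 77° = -0.9511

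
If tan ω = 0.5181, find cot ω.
cot ω = 1/tan ω = 1.93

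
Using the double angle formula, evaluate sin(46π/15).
sin(46π/15) = 2 sin 23π/15 cos 23π/15 = -0.2079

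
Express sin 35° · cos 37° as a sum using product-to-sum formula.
sin 35° cos 37° = (1/2)[sin(35°+37°) + sin(35°-37°)]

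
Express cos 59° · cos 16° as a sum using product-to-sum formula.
cos 59° cos 16° = (1/2)[cos(59°-16°) + cos(59°+16°)]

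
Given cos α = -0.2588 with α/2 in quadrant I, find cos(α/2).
cos(α/2) = ±√((1 + cos α)/2); positive since α/2 ∈ QI, so cos(α/2) = 0.6088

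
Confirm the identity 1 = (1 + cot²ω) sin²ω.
RHS = csc²ω · sin²ω = (1/sin²ω) · sin²ω = 1 = LHS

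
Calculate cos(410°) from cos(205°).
cos(410°) = cos²205° - sin²205° = 0.6428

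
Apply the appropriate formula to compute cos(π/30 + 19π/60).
cos(π/30 + 19π/60) = cos π/30 cos 19π/60 - sin π/30 sin 19π/60 = 0.454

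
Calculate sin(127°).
sin(127°) = 0.7986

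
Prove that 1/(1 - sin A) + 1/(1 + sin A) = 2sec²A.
LHS = [(1 + sin A) + (1 - sin A)] / [(1 - sin A)(1 + sin A)] = 2/(1 - sin²A) = 2/cos²A = 2sec²A = RHS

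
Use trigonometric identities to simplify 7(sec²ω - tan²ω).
7(sec²ω - tan²ω) = 7 (using Pythagorean identity)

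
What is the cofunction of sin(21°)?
sin(21°) = cos(90° - 21°) = cos(69°)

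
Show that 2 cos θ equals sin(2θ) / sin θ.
RHS = 2 sin θ cos θ / sin θ = 2 cos θ = LHS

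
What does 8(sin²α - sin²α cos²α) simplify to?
8(sin²α - sin²α cos²α) = 8(sin⁴α) (using Factoring)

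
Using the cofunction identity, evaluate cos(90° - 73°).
cos(90° - 73°) = sin(73°) = 0.9563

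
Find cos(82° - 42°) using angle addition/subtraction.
cos(82° - 42°) = cos 82° cos 42° + sin 82° sin 42° = 0.766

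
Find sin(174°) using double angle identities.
sin(174°) = 2 sin 87° cos 87° = 0.1045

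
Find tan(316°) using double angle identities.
tan(316°) = 2 tan 158° / (1 - tan²158°) = -0.9657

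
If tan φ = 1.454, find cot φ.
cot φ = 1/tan φ = 0.6878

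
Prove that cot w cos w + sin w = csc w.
LHS = cos²w/sin w + sin w = (cos²w + sin²w)/sin w = 1/sin w = csc w = RHS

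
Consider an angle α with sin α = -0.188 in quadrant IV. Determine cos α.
cos α = √(1 - sin²α) = 0.9822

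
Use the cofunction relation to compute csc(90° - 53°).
csc(90° - 53°) = sec(53°) = 1.662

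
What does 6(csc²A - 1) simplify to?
6(csc²A - 1) = 6(cot²A) (using Pythagorean identity)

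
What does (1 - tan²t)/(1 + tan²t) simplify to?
(1 - tan²t)/(1 + tan²t) = cos(2t) (using Double angle)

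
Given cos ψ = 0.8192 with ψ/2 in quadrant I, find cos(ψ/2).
cos(ψ/2) = ±√((1 + cos ψ)/2); positive since ψ/2 ∈ QI, so cos(ψ/2) = 0.9537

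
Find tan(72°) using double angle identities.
tan(72°) = 2 tan 36° / (1 - tan²36°) = 3.078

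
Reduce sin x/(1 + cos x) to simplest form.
sin x/(1 + cos x) = tan(x/2) (using Half angle)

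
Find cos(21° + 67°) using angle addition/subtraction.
cos(21° + 67°) = cos 21° cos 67° - sin 21° sin 67° = 0.0349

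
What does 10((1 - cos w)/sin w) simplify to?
10((1 - cos w)/sin w) = 10(tan(w/2)) (using Half angle)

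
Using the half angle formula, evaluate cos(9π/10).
cos(9π/10) = -√((1 + cos 9π/5)/2) = -0.9511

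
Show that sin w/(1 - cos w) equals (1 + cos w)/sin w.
LHS = sin w(1 + cos w) / ((1 - cos w)(1 + cos w)) = sin w(1 + cos w) / (1 - cos²w) = sin w(1 + cos w) / sin²w = (1 + cos w)/sin w = RHS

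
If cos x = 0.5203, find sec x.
sec x = 1/cos x = 1.922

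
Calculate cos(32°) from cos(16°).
cos(32°) = cos²16° - sin²16° = 0.848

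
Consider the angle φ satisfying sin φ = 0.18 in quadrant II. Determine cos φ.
cos φ = ±√(1 - sin²φ) = -0.9837 (negative in QII)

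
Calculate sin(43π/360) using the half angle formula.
sin(43π/360) = √((1 - cos 43π/180)/2) = 0.3665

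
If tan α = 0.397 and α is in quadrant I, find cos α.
cos α = 0.9294 (using tan²α + 1 = sec²α)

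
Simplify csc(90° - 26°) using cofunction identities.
csc(90° - 26°) = sec(26°)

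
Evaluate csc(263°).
csc(263°) = -1.008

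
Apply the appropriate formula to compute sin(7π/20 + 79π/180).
sin(7π/20 + 79π/180) = sin 7π/20 cos 79π/180 + cos 7π/20 sin 79π/180 = 0.6157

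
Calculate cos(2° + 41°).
cos(2° + 41°) = cos 2° cos 41° - sin 2° sin 41° = 0.7314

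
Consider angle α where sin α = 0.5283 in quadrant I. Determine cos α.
cos α = √(1 - sin²α) = 0.8491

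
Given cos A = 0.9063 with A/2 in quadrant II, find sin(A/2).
sin(A/2) = ±√((1 - cos A)/2); positive since A/2 ∈ QII, so sin(A/2) = 0.2164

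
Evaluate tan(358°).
tan(358°) = -0.03492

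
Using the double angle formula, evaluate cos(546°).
cos(546°) = 1 - 2sin²273° = -0.9945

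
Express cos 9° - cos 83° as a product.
cos 9° - cos 83° = -2 sin(46°) sin(-37°)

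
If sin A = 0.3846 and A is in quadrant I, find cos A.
cos A = 0.9231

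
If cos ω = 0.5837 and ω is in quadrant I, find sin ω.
sin ω = 0.812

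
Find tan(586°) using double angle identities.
tan(586°) = 2 tan 293° / (1 - tan²293°) = 1.036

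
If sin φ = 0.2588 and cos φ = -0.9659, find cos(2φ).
cos(2φ) = cos²φ - sin²φ = 0.866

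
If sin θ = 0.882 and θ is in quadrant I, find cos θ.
cos θ = 0.4712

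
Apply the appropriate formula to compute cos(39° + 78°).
cos(39° + 78°) = cos 39° cos 78° - sin 39° sin 78° = -0.454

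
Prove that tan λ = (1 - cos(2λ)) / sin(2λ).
RHS = 2sin²λ / (2 sin λ cos λ) = sin λ/cos λ = tan λ = LHS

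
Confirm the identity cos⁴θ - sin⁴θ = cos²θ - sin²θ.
LHS = (cos²θ - sin²θ)(cos²θ + sin²θ) = (cos²θ - sin²θ) · 1 = cos²θ - sin²θ = RHS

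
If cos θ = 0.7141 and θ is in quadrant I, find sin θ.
sin θ = 0.7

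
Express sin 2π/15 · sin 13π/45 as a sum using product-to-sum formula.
sin 2π/15 sin 13π/45 = (1/2)[cos(2π/15-13π/45) - cos(2π/15+13π/45)]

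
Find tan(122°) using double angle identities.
tan(122°) = 2 tan 61° / (1 - tan²61°) = -1.6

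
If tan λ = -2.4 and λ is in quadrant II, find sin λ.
sin λ = 0.9231 (using tan²λ + 1 = sec²λ)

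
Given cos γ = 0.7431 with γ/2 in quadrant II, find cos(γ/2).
cos(γ/2) = ±√((1 + cos γ)/2); negative since γ/2 ∈ QII, so cos(γ/2) = -0.9336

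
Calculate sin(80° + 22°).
sin(80° + 22°) = sin 80° cos 22° + cos 80° sin 22° = 0.9781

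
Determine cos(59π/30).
cos(59π/30) = 0.9945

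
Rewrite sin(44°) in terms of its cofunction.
sin(44°) = cos(90° - 44°) = cos(46°)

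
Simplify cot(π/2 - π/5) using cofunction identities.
cot(π/2 - π/5) = tan(π/5)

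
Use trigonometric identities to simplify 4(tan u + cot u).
4(tan u + cot u) = 4(sec u csc u) (using Quotient identities)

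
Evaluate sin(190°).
sin(190°) = -0.1736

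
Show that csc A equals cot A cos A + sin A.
RHS = cos²A/sin A + sin A = (cos²A + sin²A)/sin A = 1/sin A = csc A = LHS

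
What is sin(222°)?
sin(222°) = -0.6691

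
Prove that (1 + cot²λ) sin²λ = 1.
LHS = csc²λ · sin²λ = (1/sin²λ) · sin²λ = 1 = RHS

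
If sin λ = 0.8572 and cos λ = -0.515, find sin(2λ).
sin(2λ) = 2 sin λ cos λ = -0.8829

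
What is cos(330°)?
cos(330°) = √3/2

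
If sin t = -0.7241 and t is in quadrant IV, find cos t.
cos t = 0.6897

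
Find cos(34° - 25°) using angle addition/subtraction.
cos(34° - 25°) = cos 34° cos 25° + sin 34° sin 25° = 0.9877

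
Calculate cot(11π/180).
cot(11π/180) = 5.145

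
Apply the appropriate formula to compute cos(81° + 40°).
cos(81° + 40°) = cos 81° cos 40° - sin 81° sin 40° = -0.515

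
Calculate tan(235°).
tan(235°) = 1.428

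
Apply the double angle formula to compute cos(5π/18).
cos(5π/18) = cos²5π/36 - sin²5π/36 = 0.6428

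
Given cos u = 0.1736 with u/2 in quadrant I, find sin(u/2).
sin(u/2) = ±√((1 - cos u)/2); positive since u/2 ∈ QI, so sin(u/2) = 0.6428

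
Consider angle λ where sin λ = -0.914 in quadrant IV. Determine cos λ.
cos λ = √(1 - sin²λ) = 0.4057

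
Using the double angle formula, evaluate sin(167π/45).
sin(167π/45) = 2 sin 167π/90 cos 167π/90 = -0.788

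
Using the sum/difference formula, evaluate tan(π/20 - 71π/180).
tan(π/20 - 71π/180) = (tan π/20 - tan 71π/180)/(1 + tan π/20 tan 71π/180) = -1.881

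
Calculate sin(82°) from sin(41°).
sin(82°) = 2 sin 41° cos 41° = 0.9903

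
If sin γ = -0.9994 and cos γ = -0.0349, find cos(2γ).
cos(2γ) = cos²γ - sin²γ = -0.9976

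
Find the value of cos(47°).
cos(47°) = 0.682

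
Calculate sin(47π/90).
sin(47π/90) = 0.9976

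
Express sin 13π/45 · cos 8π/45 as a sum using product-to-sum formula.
sin 13π/45 cos 8π/45 = (1/2)[sin(13π/45+8π/45) + sin(13π/45-8π/45)]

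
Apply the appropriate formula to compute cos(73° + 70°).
cos(73° + 70°) = cos 73° cos 70° - sin 73° sin 70° = -0.7986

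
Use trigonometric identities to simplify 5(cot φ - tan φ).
5(cot φ - tan φ) = 5(2 cot(2φ)) (using Double angle)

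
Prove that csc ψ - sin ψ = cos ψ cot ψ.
LHS = 1/sin ψ - sin ψ = (1 - sin²ψ)/sin ψ = cos²ψ/sin ψ = cos ψ · (cos ψ/sin ψ) = cos ψ cot ψ = RHS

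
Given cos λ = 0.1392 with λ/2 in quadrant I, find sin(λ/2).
sin(λ/2) = ±√((1 - cos λ)/2); positive since λ/2 ∈ QI, so sin(λ/2) = 0.656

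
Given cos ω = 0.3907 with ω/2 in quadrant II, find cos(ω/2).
cos(ω/2) = ±√((1 + cos ω)/2); negative since ω/2 ∈ QII, so cos(ω/2) = -0.8339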